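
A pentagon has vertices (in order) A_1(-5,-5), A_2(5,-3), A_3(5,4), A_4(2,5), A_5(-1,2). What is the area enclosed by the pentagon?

Apply Gauss's area formula: 2A = Σ (x_i·y_{i+1} − x_{i+1}·y_i), indices taken mod 5.
Cross-terms: 40, 35, 17, 9, 15  ⇒  Σ = 116
Area = |Σ|/2 = 58.

58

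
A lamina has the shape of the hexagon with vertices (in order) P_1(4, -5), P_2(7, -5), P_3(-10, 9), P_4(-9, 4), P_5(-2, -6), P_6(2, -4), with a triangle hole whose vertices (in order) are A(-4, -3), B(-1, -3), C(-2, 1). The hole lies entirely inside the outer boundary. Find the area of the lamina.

Outer boundary:
Apply the shoelace (surveyor's) formula: 2A = Σ (x_i·y_{i+1} − x_{i+1}·y_i), indices taken mod 6.
Σ = (15) + (13) + (41) + (62) + (20) + (6) = 157
Area = |Σ|/2 = 78.5.
Hole:
Cross-terms: 9, -7, 10  ⇒  Σ = 12
Area = |Σ|/2 = 6.
Net area = 78.5 − 6 = 72.5.

72.5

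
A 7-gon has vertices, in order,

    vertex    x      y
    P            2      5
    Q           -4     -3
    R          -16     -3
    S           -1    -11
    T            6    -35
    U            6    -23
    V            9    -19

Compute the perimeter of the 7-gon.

|PQ| = √((-6)² + (-8)²) = √100 = 10
|QR| = √((-12)² + (0)²) = √144 = 12
|RS| = √((15)² + (-8)²) = √289 = 17
|ST| = √((7)² + (-24)²) = √625 = 25
|TU| = √((0)² + (12)²) = √144 = 12
|UV| = √((3)² + (4)²) = √25 = 5
|VP| = √((-7)² + (24)²) = √625 = 25
Perimeter = 10 + 12 + 17 + 25 + 12 + 5 + 25 = 106.

106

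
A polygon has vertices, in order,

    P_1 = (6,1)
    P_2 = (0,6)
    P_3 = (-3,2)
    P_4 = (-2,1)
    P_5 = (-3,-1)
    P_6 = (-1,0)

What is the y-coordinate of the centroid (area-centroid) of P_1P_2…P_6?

133/58

Apply the surveyor's formula. First the cross-terms c_i = x_i·y_{i+1} − x_{i+1}·y_i:
  36, 18, 1, 5, -1, -1  ⇒  2A = 58, A = 29.
Then Σ (y_i + y_{i+1})·c_i = 399, so ȳ = 399 / (6·29) = 133/58.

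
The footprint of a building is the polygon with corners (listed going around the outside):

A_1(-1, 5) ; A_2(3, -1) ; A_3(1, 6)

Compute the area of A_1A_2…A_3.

Apply Gauss's area formula: 2A = Σ (x_i·y_{i+1} − x_{i+1}·y_i), indices taken mod 3.
A_1→A_2: (-1)(-1) − (3)(5) = -14
A_2→A_3: (3)(6) − (1)(-1) = 19
A_3→A_1: (1)(5) − (-1)(6) = 11
Σ = 16
Area = |Σ|/2 = 8.

8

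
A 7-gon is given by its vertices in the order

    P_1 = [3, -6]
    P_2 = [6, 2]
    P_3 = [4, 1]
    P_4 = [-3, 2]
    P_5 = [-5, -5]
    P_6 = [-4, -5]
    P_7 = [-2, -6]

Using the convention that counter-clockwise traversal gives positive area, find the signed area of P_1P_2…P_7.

Cross-terms: 42, -2, 11, 25, 5, 14, 30  ⇒  Σ = 125
Signed area = Σ/2 = 62.5 (positive ⇒ counter-clockwise traversal).

62.5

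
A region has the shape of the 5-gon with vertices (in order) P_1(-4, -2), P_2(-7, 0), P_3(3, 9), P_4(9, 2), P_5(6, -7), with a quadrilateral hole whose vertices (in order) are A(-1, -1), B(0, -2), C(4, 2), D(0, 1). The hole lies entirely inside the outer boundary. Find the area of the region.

Outer boundary:
Apply Gauss's area formula: 2A = Σ (x_i·y_{i+1} − x_{i+1}·y_i), indices taken mod 5.
Cross-terms: -14, -63, -75, -75, -40  ⇒  Σ = -267
Area = |Σ|/2 = 133.5.
Hole:
Apply the shoelace (surveyor's) formula: 2A = Σ (x_i·y_{i+1} − x_{i+1}·y_i), indices taken mod 4.
Σ = (2) + (8) + (4) + (1) = 15
Area = |Σ|/2 = 7.5.
Net area = 133.5 − 7.5 = 126.

126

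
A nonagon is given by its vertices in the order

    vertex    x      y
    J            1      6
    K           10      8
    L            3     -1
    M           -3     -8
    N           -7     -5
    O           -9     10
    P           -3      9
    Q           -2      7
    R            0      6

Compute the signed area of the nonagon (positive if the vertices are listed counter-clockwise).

-170.5

Σ = (-52) + (-34) + (-27) + (-41) + (-115) + (-51) + (-3) + (-12) + (-6) = -341
Signed area = Σ/2 = -170.5 (negative ⇒ clockwise traversal).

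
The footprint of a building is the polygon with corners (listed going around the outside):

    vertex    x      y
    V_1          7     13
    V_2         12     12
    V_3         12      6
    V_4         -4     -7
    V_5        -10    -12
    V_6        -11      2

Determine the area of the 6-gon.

Σ = (-72) + (-72) + (-60) + (-22) + (-152) + (-157) = -535
Area = |Σ|/2 = 267.5.

267.5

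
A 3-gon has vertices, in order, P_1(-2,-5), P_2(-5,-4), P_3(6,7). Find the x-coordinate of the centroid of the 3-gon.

-1/3

Apply the shoelace (surveyor's) formula. First the cross-terms c_i = x_i·y_{i+1} − x_{i+1}·y_i:
  -17, -11, -16  ⇒  2A = -44, A = -22.
Then Σ (x_i + x_{i+1})·c_i = 44, so x̄ = 44 / (6·(-22)) = -1/3.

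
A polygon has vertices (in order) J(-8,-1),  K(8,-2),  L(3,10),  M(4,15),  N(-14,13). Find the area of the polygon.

Cross-terms: 24, 86, 5, 262, 118  ⇒  Σ = 495
Area = |Σ|/2 = 247.5.

247.5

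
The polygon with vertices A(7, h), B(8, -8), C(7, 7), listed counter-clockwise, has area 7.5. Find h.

-8

Write out the shoelace sum; only the two edges meeting at A involve h:
2·Area = [(7·h − 7·7) + (7·(-8) − 8·h)] + 112
       = -1·h + 7 = 15
⇒ h = -8.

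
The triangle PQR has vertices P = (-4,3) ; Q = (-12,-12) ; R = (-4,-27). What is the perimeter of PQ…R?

64

|PQ| = √((-8)² + (-15)²) = √289 = 17
|QR| = √((8)² + (-15)²) = √289 = 17
|RP| = √((0)² + (30)²) = √900 = 30
Perimeter = 17 + 17 + 30 = 64.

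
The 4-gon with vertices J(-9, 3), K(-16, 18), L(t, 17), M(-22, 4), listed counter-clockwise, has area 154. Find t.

The doubled signed area Σ (x_i y_{i+1} − x_{i+1} y_i) is linear in t.
With t=0 it equals -42; the coefficient of t is -14 (from the two edges through L).
So -14·t + -42 = 2·154 = 308 ⇒ t = -25.

-25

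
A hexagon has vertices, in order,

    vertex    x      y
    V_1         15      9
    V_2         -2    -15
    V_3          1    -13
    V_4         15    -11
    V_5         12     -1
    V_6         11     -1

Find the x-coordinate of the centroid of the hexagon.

263/31

Apply the shoelace (surveyor's) formula. First the cross-terms c_i = x_i·y_{i+1} − x_{i+1}·y_i:
  -207, 41, 184, 117, -1, 114  ⇒  2A = 248, A = 124.
Then Σ (x_i + x_{i+1})·c_i = 6312, so x̄ = 6312 / (6·124) = 263/31.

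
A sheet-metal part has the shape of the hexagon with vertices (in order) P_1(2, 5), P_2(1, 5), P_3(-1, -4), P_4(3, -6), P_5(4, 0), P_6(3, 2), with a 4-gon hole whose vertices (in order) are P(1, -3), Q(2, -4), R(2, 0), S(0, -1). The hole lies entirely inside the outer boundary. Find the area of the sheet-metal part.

Outer boundary:
Cross-terms: 5, 1, 18, 24, 8, 11  ⇒  Σ = 67
Area = |Σ|/2 = 33.5.
Hole:
Σ = (2) + (8) + (-2) + (1) = 9
Area = |Σ|/2 = 4.5.
Net area = 33.5 − 4.5 = 29.

29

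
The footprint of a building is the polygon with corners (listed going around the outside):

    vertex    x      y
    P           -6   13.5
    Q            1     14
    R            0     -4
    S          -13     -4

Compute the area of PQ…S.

Apply the surveyor's formula: 2A = Σ (x_i·y_{i+1} − x_{i+1}·y_i), indices taken mod 4.
P→Q: (-6)(14) − (1)(13.5) = -97.5
Q→R: (1)(-4) − (0)(14) = -4
R→S: (0)(-4) − (-13)(-4) = -52
S→P: (-13)(13.5) − (-6)(-4) = -199.5
Σ = -353
Area = |Σ|/2 = 176.5.

176.5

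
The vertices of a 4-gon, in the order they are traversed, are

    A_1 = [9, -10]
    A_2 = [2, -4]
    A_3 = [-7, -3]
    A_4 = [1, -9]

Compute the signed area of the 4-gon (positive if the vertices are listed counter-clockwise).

Apply the shoelace formula: 2A = Σ (x_i·y_{i+1} − x_{i+1}·y_i), indices taken mod 4.
Σ = (-16) + (-34) + (66) + (71) = 87
Signed area = Σ/2 = 43.5 (positive ⇒ counter-clockwise traversal).

43.5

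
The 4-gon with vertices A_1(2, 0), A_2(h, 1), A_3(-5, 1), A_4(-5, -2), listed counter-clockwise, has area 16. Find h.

The doubled signed area Σ (x_i y_{i+1} − x_{i+1} y_i) is linear in h.
With h=0 it equals 26; the coefficient of h is 1 (from the two edges through A_2).
So 1·h + 26 = 2·16 = 32 ⇒ h = 6.

6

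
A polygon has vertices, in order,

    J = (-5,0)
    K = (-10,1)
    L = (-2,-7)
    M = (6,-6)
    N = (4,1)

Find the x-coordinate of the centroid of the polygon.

Apply the surveyor's formula. First the cross-terms c_i = x_i·y_{i+1} − x_{i+1}·y_i:
  -5, 72, 54, 30, 5  ⇒  2A = 156, A = 78.
Then Σ (x_i + x_{i+1})·c_i = -278, so x̄ = -278 / (6·78) = -139/234.

-139/234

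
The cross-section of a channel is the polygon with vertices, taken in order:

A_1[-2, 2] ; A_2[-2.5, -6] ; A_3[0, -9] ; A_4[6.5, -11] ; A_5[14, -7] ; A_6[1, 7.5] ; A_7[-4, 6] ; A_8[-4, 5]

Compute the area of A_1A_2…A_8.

180.25

Apply Gauss's area formula: 2A = Σ (x_i·y_{i+1} − x_{i+1}·y_i), indices taken mod 8.
Σ = (17) + (22.5) + (58.5) + (108.5) + (112) + (36) + (4) + (2) = 360.5
Area = |Σ|/2 = 180.25.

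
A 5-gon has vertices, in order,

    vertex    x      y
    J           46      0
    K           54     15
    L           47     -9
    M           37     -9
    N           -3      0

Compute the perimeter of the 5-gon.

|JK| = √((8)² + (15)²) = √289 = 17
|KL| = √((-7)² + (-24)²) = √625 = 25
|LM| = √((-10)² + (0)²) = √100 = 10
|MN| = √((-40)² + (9)²) = √1681 = 41
|NJ| = √((49)² + (0)²) = √2401 = 49
Perimeter = 17 + 25 + 10 + 41 + 49 = 142.

142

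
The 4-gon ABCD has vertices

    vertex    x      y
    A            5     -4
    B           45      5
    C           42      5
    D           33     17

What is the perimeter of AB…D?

94

|AB| = √((40)² + (9)²) = √1681 = 41
|BC| = √((-3)² + (0)²) = √9 = 3
|CD| = √((-9)² + (12)²) = √225 = 15
|DA| = √((-28)² + (-21)²) = √1225 = 35
Perimeter = 41 + 3 + 15 + 35 = 94.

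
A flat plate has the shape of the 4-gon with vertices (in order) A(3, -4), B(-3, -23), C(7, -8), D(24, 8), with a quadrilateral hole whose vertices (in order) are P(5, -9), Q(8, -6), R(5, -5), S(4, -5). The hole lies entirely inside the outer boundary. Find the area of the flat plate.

108

Outer boundary:
Σ = (-81) + (185) + (248) + (-120) = 232
Area = |Σ|/2 = 116.
Hole:
Apply the surveyor's formula: 2A = Σ (x_i·y_{i+1} − x_{i+1}·y_i), indices taken mod 4.
P→Q: (5)(-6) − (8)(-9) = 42
Q→R: (8)(-5) − (5)(-6) = -10
R→S: (5)(-5) − (4)(-5) = -5
S→P: (4)(-9) − (5)(-5) = -11
Σ = 16
Area = |Σ|/2 = 8.
Net area = 116 − 8 = 108.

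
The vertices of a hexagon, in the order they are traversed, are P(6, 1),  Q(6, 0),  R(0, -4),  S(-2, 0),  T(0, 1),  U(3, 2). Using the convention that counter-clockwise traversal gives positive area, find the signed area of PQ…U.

Σ = (-6) + (-24) + (-8) + (-2) + (-3) + (-9) = -52
Signed area = Σ/2 = -26 (negative ⇒ clockwise traversal).

-26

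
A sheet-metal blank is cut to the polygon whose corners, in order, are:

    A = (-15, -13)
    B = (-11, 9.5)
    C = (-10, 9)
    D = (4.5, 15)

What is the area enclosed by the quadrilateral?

Apply the shoelace (surveyor's) formula: 2A = Σ (x_i·y_{i+1} − x_{i+1}·y_i), indices taken mod 4.
Σ = (-285.5) + (-4) + (-190.5) + (166.5) = -313.5
Area = |Σ|/2 = 156.75.

156.75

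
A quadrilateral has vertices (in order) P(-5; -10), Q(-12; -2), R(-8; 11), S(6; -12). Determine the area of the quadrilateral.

174

Apply the shoelace formula: 2A = Σ (x_i·y_{i+1} − x_{i+1}·y_i), indices taken mod 4.
Cross-terms: -110, -148, 30, -120  ⇒  Σ = -348
Area = |Σ|/2 = 174.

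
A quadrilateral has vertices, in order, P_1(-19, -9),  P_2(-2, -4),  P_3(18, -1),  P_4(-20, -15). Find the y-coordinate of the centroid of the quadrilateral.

-2012/263

Apply the surveyor's formula. First the cross-terms c_i = x_i·y_{i+1} − x_{i+1}·y_i:
  58, 74, -290, -105  ⇒  2A = -263, A = -131.5.
Then Σ (y_i + y_{i+1})·c_i = 6036, so ȳ = 6036 / (6·(-131.5)) = -2012/263.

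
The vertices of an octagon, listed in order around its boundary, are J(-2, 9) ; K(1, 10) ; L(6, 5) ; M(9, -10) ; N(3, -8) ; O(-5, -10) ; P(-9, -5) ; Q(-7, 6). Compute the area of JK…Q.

Apply Gauss's area formula: 2A = Σ (x_i·y_{i+1} − x_{i+1}·y_i), indices taken mod 8.
J→K: (-2)(10) − (1)(9) = -29
K→L: (1)(5) − (6)(10) = -55
L→M: (6)(-10) − (9)(5) = -105
M→N: (9)(-8) − (3)(-10) = -42
N→O: (3)(-10) − (-5)(-8) = -70
O→P: (-5)(-5) − (-9)(-10) = -65
P→Q: (-9)(6) − (-7)(-5) = -89
Q→J: (-7)(9) − (-2)(6) = -51
Σ = -506
Area = |Σ|/2 = 253.

253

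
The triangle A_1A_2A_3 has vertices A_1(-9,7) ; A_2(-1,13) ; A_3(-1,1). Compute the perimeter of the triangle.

|A_1A_2| = √((8)² + (6)²) = √100 = 10
|A_2A_3| = √((0)² + (-12)²) = √144 = 12
|A_3A_1| = √((-8)² + (6)²) = √100 = 10
Perimeter = 10 + 12 + 10 = 32.

32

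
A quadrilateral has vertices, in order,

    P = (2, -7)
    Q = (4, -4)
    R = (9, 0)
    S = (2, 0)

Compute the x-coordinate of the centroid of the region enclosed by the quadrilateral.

38/9

Apply the surveyor's formula. First the cross-terms c_i = x_i·y_{i+1} − x_{i+1}·y_i:
  20, 36, 0, -14  ⇒  2A = 42, A = 21.
Then Σ (x_i + x_{i+1})·c_i = 532, so x̄ = 532 / (6·21) = 38/9.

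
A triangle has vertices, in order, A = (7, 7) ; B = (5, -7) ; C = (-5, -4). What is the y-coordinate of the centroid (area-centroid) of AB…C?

Apply the shoelace formula. First the cross-terms c_i = x_i·y_{i+1} − x_{i+1}·y_i:
  -84, -55, -7  ⇒  2A = -146, A = -73.
Then Σ (y_i + y_{i+1})·c_i = 584, so ȳ = 584 / (6·(-73)) = -4/3.

-4/3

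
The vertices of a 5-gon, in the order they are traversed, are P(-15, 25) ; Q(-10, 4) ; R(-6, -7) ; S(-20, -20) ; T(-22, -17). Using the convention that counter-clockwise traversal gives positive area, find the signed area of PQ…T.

Apply Gauss's area formula: 2A = Σ (x_i·y_{i+1} − x_{i+1}·y_i), indices taken mod 5.
Cross-terms: 190, 94, -20, -100, -805  ⇒  Σ = -641
Signed area = Σ/2 = -320.5 (negative ⇒ clockwise traversal).

-320.5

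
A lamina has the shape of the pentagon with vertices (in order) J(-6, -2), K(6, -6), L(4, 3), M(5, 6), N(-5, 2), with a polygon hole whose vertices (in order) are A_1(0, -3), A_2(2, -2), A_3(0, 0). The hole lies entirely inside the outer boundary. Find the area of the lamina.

77.5

Outer boundary:
Cross-terms: 48, 42, 9, 40, 22  ⇒  Σ = 161
Area = |Σ|/2 = 80.5.
Hole:
Apply the shoelace formula: 2A = Σ (x_i·y_{i+1} − x_{i+1}·y_i), indices taken mod 3.
Σ = (6) + (0) + (0) = 6
Area = |Σ|/2 = 3.
Net area = 80.5 − 3 = 77.5.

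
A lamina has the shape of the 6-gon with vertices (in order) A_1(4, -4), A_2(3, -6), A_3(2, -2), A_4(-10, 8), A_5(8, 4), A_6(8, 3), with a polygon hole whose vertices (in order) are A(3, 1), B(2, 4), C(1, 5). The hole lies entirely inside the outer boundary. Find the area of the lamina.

82

Outer boundary:
Σ = (-12) + (6) + (-4) + (-104) + (-8) + (-44) = -166
Area = |Σ|/2 = 83.
Hole:
Apply Gauss's area formula: 2A = Σ (x_i·y_{i+1} − x_{i+1}·y_i), indices taken mod 3.
Σ = (10) + (6) + (-14) = 2
Area = |Σ|/2 = 1.
Net area = 83 − 1 = 82.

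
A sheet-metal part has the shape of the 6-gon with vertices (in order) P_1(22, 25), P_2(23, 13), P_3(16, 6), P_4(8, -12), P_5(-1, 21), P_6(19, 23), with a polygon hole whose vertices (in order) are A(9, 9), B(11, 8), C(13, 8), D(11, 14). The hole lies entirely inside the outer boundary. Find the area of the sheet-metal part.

436

Outer boundary:
Apply the shoelace (surveyor's) formula: 2A = Σ (x_i·y_{i+1} − x_{i+1}·y_i), indices taken mod 6.
Cross-terms: -289, -70, -240, 156, -422, -31  ⇒  Σ = -896
Area = |Σ|/2 = 448.
Hole:
Apply the shoelace formula: 2A = Σ (x_i·y_{i+1} − x_{i+1}·y_i), indices taken mod 4.
A→B: (9)(8) − (11)(9) = -27
B→C: (11)(8) − (13)(8) = -16
C→D: (13)(14) − (11)(8) = 94
D→A: (11)(9) − (9)(14) = -27
Σ = 24
Area = |Σ|/2 = 12.
Net area = 448 − 12 = 436.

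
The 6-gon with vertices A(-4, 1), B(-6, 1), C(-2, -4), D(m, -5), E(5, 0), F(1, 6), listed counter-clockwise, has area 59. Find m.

The doubled signed area Σ (x_i y_{i+1} − x_{i+1} y_i) is linear in m.
With m=0 it equals 118; the coefficient of m is 4 (from the two edges through D).
So 4·m + 118 = 2·59 = 118 ⇒ m = 0.

0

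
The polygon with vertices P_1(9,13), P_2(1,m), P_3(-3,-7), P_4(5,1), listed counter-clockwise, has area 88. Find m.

Write out the shoelace sum; only the two edges meeting at P_2 involve m:
2·Area = [(9·m − 1·13) + (1·(-7) − (-3)·m)] + 88
       = 12·m + 68 = 176
⇒ m = 9.

9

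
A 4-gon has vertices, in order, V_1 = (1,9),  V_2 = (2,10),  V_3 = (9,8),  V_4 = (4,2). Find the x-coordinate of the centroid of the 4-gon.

Apply the shoelace formula. First the cross-terms c_i = x_i·y_{i+1} − x_{i+1}·y_i:
  -8, -74, -14, 34  ⇒  2A = -62, A = -31.
Then Σ (x_i + x_{i+1})·c_i = -850, so x̄ = -850 / (6·(-31)) = 425/93.

425/93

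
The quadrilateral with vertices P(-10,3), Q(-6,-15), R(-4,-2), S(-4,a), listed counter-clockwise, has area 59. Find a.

Write out the shoelace sum; only the two edges meeting at S involve a:
2·Area = [((-4)·a − (-4)·(-2)) + ((-4)·3 − (-10)·a)] + 120
       = 6·a + 100 = 118
⇒ a = 3.

3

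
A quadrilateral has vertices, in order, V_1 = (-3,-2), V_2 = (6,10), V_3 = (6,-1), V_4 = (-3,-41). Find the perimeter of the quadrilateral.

|V_1V_2| = √((9)² + (12)²) = √225 = 15
|V_2V_3| = √((0)² + (-11)²) = √121 = 11
|V_3V_4| = √((-9)² + (-40)²) = √1681 = 41
|V_4V_1| = √((0)² + (39)²) = √1521 = 39
Perimeter = 15 + 11 + 41 + 39 = 106.

106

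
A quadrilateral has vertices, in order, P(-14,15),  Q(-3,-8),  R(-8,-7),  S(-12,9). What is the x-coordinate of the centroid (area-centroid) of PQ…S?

-97/12

Apply the shoelace formula. First the cross-terms c_i = x_i·y_{i+1} − x_{i+1}·y_i:
  157, -43, -156, -54  ⇒  2A = -96, A = -48.
Then Σ (x_i + x_{i+1})·c_i = 2328, so x̄ = 2328 / (6·(-48)) = -97/12.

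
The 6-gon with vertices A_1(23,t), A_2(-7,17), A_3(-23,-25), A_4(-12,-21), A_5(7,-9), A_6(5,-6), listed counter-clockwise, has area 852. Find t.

14

Write out the shoelace sum; only the two edges meeting at A_1 involve t:
2·Area = [(5·t − 23·(-6)) + (23·17 − (-7)·t)] + 1007
       = 12·t + 1536 = 1704
⇒ t = 14.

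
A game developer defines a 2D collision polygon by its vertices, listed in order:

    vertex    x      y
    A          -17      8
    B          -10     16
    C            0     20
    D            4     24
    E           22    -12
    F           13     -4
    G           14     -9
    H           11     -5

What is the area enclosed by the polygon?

504.5

Apply the shoelace formula: 2A = Σ (x_i·y_{i+1} − x_{i+1}·y_i), indices taken mod 8.
Cross-terms: -192, -200, -80, -576, 68, -61, 29, 3  ⇒  Σ = -1009
Area = |Σ|/2 = 504.5.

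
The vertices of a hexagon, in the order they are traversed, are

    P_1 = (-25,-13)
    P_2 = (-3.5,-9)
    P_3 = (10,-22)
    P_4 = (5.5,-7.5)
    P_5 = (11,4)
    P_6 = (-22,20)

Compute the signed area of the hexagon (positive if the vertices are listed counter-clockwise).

795.5

Apply the shoelace formula: 2A = Σ (x_i·y_{i+1} − x_{i+1}·y_i), indices taken mod 6.
Σ = (179.5) + (167) + (46) + (104.5) + (308) + (786) = 1591
Signed area = Σ/2 = 795.5 (positive ⇒ counter-clockwise traversal).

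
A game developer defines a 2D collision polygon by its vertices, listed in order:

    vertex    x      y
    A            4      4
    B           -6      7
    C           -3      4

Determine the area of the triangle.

10.5

Σ = (52) + (-3) + (-28) = 21
Area = |Σ|/2 = 10.5.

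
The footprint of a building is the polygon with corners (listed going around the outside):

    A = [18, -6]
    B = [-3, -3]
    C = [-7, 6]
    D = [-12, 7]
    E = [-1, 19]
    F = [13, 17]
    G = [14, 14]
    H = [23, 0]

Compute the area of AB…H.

544.5

Apply the shoelace formula: 2A = Σ (x_i·y_{i+1} − x_{i+1}·y_i), indices taken mod 8.
Σ = (-72) + (-39) + (23) + (-221) + (-264) + (-56) + (-322) + (-138) = -1089
Area = |Σ|/2 = 544.5.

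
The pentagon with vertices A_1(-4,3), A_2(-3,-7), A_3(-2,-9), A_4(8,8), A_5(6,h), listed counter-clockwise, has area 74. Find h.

6

Write out the shoelace sum; only the two edges meeting at A_5 involve h:
2·Area = [(8·h − 6·8) + (6·3 − (-4)·h)] + 106
       = 12·h + 76 = 148
⇒ h = 6.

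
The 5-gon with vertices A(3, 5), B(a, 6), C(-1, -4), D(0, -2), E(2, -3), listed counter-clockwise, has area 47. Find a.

-5

Write out the shoelace sum; only the two edges meeting at B involve a:
2·Area = [(3·6 − a·5) + (a·(-4) − (-1)·6)] + 25
       = -9·a + 49 = 94
⇒ a = -5.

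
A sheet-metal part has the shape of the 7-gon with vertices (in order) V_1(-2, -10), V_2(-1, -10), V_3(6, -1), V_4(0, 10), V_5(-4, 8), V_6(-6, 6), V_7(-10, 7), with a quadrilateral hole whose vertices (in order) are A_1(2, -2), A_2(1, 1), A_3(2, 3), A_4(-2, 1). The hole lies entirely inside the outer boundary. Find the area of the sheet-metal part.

Outer boundary:
Cross-terms: 10, 61, 60, 40, 24, 18, 114  ⇒  Σ = 327
Area = |Σ|/2 = 163.5.
Hole:
Σ = (4) + (1) + (8) + (2) = 15
Area = |Σ|/2 = 7.5.
Net area = 163.5 − 7.5 = 156.

156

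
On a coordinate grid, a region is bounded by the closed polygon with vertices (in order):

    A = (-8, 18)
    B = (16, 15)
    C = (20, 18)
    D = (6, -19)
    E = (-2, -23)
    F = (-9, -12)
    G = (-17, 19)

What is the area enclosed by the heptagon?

898

Apply the shoelace (surveyor's) formula: 2A = Σ (x_i·y_{i+1} − x_{i+1}·y_i), indices taken mod 7.
Σ = (-408) + (-12) + (-488) + (-176) + (-183) + (-375) + (-154) = -1796
Area = |Σ|/2 = 898.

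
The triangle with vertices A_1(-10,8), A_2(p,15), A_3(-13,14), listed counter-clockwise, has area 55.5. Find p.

Write out the shoelace sum; only the two edges meeting at A_2 involve p:
2·Area = [((-10)·15 − p·8) + (p·14 − (-13)·15)] + 36
       = 6·p + 81 = 111
⇒ p = 5.

5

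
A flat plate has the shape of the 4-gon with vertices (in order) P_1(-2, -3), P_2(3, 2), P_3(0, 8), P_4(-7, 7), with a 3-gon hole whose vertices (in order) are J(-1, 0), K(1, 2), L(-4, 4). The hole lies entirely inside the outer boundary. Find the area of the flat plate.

Outer boundary:
Cross-terms: 5, 24, 56, 35  ⇒  Σ = 120
Area = |Σ|/2 = 60.
Hole:
Apply Gauss's area formula: 2A = Σ (x_i·y_{i+1} − x_{i+1}·y_i), indices taken mod 3.
J→K: (-1)(2) − (1)(0) = -2
K→L: (1)(4) − (-4)(2) = 12
L→J: (-4)(0) − (-1)(4) = 4
Σ = 14
Area = |Σ|/2 = 7.
Net area = 60 − 7 = 53.

53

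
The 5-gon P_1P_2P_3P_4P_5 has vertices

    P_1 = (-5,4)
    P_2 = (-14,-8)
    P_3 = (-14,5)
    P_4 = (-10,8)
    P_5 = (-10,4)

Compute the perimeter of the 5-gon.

42

|P_1P_2| = √((-9)² + (-12)²) = √225 = 15
|P_2P_3| = √((0)² + (13)²) = √169 = 13
|P_3P_4| = √((4)² + (3)²) = √25 = 5
|P_4P_5| = √((0)² + (-4)²) = √16 = 4
|P_5P_1| = √((5)² + (0)²) = √25 = 5
Perimeter = 15 + 13 + 5 + 4 + 5 = 42.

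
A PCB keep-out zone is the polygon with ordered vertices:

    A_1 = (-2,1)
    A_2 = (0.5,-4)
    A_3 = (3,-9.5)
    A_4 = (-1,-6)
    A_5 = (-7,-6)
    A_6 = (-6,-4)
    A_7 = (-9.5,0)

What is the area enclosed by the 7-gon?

Apply the surveyor's formula: 2A = Σ (x_i·y_{i+1} − x_{i+1}·y_i), indices taken mod 7.
Cross-terms: 7.5, 7.25, -27.5, -36, -8, -38, -9.5  ⇒  Σ = -104.25
Area = |Σ|/2 = 52.125.

52.125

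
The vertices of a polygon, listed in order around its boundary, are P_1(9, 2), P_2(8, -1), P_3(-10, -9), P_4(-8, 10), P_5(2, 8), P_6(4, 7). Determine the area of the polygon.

Apply the surveyor's formula: 2A = Σ (x_i·y_{i+1} − x_{i+1}·y_i), indices taken mod 6.
Σ = (-25) + (-82) + (-172) + (-84) + (-18) + (-55) = -436
Area = |Σ|/2 = 218.

218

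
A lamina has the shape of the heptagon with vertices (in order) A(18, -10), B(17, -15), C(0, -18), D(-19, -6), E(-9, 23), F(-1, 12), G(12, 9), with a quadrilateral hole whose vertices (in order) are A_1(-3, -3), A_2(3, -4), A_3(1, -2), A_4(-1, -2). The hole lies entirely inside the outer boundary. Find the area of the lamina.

873.5

Outer boundary:
Σ = (-100) + (-306) + (-342) + (-491) + (-85) + (-153) + (-282) = -1759
Area = |Σ|/2 = 879.5.
Hole:
Σ = (21) + (-2) + (-4) + (-3) = 12
Area = |Σ|/2 = 6.
Net area = 879.5 − 6 = 873.5.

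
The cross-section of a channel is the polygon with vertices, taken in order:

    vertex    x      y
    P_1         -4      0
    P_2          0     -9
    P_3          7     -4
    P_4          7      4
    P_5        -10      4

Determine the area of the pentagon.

Apply the shoelace formula: 2A = Σ (x_i·y_{i+1} − x_{i+1}·y_i), indices taken mod 5.
Cross-terms: 36, 63, 56, 68, 16  ⇒  Σ = 239
Area = |Σ|/2 = 119.5.

119.5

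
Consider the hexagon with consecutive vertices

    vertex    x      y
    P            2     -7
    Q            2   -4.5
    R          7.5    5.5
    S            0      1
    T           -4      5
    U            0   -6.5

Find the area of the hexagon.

Apply the shoelace formula: 2A = Σ (x_i·y_{i+1} − x_{i+1}·y_i), indices taken mod 6.
Σ = (5) + (44.75) + (7.5) + (4) + (26) + (13) = 100.25
Area = |Σ|/2 = 50.125.

50.125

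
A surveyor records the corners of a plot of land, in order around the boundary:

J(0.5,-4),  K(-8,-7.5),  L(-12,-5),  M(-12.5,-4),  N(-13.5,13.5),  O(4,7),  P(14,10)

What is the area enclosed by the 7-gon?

295.25

Apply the surveyor's formula: 2A = Σ (x_i·y_{i+1} − x_{i+1}·y_i), indices taken mod 7.
Σ = (-35.75) + (-50) + (-14.5) + (-222.75) + (-148.5) + (-58) + (-61) = -590.5
Area = |Σ|/2 = 295.25.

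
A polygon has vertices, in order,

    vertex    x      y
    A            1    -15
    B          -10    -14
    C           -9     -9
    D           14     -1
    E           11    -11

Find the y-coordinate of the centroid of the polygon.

-1659/181

Apply Gauss's area formula. First the cross-terms c_i = x_i·y_{i+1} − x_{i+1}·y_i:
  -164, -36, 135, -143, -154  ⇒  2A = -362, A = -181.
Then Σ (y_i + y_{i+1})·c_i = 9954, so ȳ = 9954 / (6·(-181)) = -1659/181.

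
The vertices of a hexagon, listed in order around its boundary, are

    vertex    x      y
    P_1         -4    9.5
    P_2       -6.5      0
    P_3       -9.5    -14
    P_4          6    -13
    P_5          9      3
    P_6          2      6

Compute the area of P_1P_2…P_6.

293.125

Apply the shoelace formula: 2A = Σ (x_i·y_{i+1} − x_{i+1}·y_i), indices taken mod 6.
Σ = (61.75) + (91) + (207.5) + (135) + (48) + (43) = 586.25
Area = |Σ|/2 = 293.125.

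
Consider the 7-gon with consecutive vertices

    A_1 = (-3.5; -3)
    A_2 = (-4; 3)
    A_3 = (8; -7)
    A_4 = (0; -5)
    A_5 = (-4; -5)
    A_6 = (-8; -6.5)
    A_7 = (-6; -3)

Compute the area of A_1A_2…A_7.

Σ = (-22.5) + (4) + (-40) + (-20) + (-14) + (-15) + (7.5) = -100
Area = |Σ|/2 = 50.

50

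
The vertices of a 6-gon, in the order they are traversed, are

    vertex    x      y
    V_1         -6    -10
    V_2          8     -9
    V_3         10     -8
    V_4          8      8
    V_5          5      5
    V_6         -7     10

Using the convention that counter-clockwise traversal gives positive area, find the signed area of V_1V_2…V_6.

259.5

Σ = (134) + (26) + (144) + (0) + (85) + (130) = 519
Signed area = Σ/2 = 259.5 (positive ⇒ counter-clockwise traversal).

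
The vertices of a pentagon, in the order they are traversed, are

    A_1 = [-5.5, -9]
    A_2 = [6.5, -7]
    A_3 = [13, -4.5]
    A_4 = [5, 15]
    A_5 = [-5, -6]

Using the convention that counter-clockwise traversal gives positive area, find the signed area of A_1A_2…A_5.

Σ = (97) + (61.75) + (217.5) + (45) + (12) = 433.25
Signed area = Σ/2 = 216.625 (positive ⇒ counter-clockwise traversal).

216.625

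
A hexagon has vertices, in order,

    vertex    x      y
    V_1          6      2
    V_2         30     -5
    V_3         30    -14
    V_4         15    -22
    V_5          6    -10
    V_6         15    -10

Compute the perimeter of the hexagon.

90

|V_1V_2| = √((24)² + (-7)²) = √625 = 25
|V_2V_3| = √((0)² + (-9)²) = √81 = 9
|V_3V_4| = √((-15)² + (-8)²) = √289 = 17
|V_4V_5| = √((-9)² + (12)²) = √225 = 15
|V_5V_6| = √((9)² + (0)²) = √81 = 9
|V_6V_1| = √((-9)² + (12)²) = √225 = 15
Perimeter = 25 + 9 + 17 + 15 + 9 + 15 = 90.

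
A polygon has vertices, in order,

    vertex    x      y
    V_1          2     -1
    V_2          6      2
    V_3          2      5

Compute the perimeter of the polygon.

16

|V_1V_2| = √((4)² + (3)²) = √25 = 5
|V_2V_3| = √((-4)² + (3)²) = √25 = 5
|V_3V_1| = √((0)² + (-6)²) = √36 = 6
Perimeter = 5 + 5 + 6 = 16.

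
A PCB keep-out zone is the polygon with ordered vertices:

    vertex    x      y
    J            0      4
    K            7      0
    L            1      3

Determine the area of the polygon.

1.5

Σ = (-28) + (21) + (4) = -3
Area = |Σ|/2 = 1.5.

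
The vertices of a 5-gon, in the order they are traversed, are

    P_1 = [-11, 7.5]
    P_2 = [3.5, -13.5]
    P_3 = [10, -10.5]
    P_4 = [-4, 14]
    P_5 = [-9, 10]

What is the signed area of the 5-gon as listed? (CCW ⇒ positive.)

Σ = (122.25) + (98.25) + (98) + (86) + (42.5) = 447
Signed area = Σ/2 = 223.5 (positive ⇒ counter-clockwise traversal).

223.5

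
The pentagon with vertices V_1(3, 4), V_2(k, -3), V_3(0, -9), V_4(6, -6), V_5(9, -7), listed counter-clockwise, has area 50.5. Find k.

1

The doubled signed area Σ (x_i y_{i+1} − x_{i+1} y_i) is linear in k.
With k=0 it equals 114; the coefficient of k is -13 (from the two edges through V_2).
So -13·k + 114 = 2·50.5 = 101 ⇒ k = 1.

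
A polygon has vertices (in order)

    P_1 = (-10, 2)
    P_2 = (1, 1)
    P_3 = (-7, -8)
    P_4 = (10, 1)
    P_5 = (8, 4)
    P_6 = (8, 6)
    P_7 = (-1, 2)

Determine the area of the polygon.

Apply the shoelace formula: 2A = Σ (x_i·y_{i+1} − x_{i+1}·y_i), indices taken mod 7.
Σ = (-12) + (-1) + (73) + (32) + (16) + (22) + (18) = 148
Area = |Σ|/2 = 74.

74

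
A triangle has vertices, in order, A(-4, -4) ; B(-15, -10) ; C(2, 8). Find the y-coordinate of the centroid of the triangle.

-2

Apply Gauss's area formula. First the cross-terms c_i = x_i·y_{i+1} − x_{i+1}·y_i:
  -20, -100, 24  ⇒  2A = -96, A = -48.
Then Σ (y_i + y_{i+1})·c_i = 576, so ȳ = 576 / (6·(-48)) = -2.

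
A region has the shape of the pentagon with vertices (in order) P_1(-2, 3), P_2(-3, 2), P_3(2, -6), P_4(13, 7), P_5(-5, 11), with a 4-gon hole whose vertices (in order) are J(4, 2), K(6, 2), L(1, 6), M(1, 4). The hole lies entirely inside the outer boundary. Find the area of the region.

141

Outer boundary:
Apply Gauss's area formula: 2A = Σ (x_i·y_{i+1} − x_{i+1}·y_i), indices taken mod 5.
Cross-terms: 5, 14, 92, 178, 7  ⇒  Σ = 296
Area = |Σ|/2 = 148.
Hole:
Cross-terms: -4, 34, -2, -14  ⇒  Σ = 14
Area = |Σ|/2 = 7.
Net area = 148 − 7 = 141.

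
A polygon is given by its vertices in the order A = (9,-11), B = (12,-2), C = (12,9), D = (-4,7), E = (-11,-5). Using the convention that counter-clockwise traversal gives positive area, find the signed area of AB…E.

314.5

Apply the shoelace formula: 2A = Σ (x_i·y_{i+1} − x_{i+1}·y_i), indices taken mod 5.
Σ = (114) + (132) + (120) + (97) + (166) = 629
Signed area = Σ/2 = 314.5 (positive ⇒ counter-clockwise traversal).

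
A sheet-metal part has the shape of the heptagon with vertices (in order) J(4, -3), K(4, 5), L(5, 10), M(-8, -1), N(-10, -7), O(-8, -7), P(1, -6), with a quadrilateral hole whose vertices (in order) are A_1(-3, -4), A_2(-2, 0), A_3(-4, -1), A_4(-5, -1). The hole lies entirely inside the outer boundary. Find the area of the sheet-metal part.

Outer boundary:
Apply the surveyor's formula: 2A = Σ (x_i·y_{i+1} − x_{i+1}·y_i), indices taken mod 7.
Σ = (32) + (15) + (75) + (46) + (14) + (55) + (21) = 258
Area = |Σ|/2 = 129.
Hole:
Apply the surveyor's formula: 2A = Σ (x_i·y_{i+1} − x_{i+1}·y_i), indices taken mod 4.
Σ = (-8) + (2) + (-1) + (17) = 10
Area = |Σ|/2 = 5.
Net area = 129 − 5 = 124.

124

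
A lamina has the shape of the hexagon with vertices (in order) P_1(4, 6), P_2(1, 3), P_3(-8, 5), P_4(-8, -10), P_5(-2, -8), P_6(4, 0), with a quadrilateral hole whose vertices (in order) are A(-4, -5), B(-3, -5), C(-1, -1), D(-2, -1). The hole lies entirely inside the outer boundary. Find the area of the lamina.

Outer boundary:
Apply Gauss's area formula: 2A = Σ (x_i·y_{i+1} − x_{i+1}·y_i), indices taken mod 6.
P_1→P_2: (4)(3) − (1)(6) = 6
P_2→P_3: (1)(5) − (-8)(3) = 29
P_3→P_4: (-8)(-10) − (-8)(5) = 120
P_4→P_5: (-8)(-8) − (-2)(-10) = 44
P_5→P_6: (-2)(0) − (4)(-8) = 32
P_6→P_1: (4)(6) − (4)(0) = 24
Σ = 255
Area = |Σ|/2 = 127.5.
Hole:
Σ = (5) + (-2) + (-1) + (6) = 8
Area = |Σ|/2 = 4.
Net area = 127.5 − 4 = 123.5.

123.5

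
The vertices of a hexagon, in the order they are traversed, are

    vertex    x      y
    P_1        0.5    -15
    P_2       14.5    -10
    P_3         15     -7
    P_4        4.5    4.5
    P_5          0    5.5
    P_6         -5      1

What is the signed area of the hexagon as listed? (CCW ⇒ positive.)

243.375

Apply the shoelace formula: 2A = Σ (x_i·y_{i+1} − x_{i+1}·y_i), indices taken mod 6.
Σ = (212.5) + (48.5) + (99) + (24.75) + (27.5) + (74.5) = 486.75
Signed area = Σ/2 = 243.375 (positive ⇒ counter-clockwise traversal).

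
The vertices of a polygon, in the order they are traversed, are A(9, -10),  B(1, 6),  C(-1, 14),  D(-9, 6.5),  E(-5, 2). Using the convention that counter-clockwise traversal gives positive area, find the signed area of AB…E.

Apply the shoelace (surveyor's) formula: 2A = Σ (x_i·y_{i+1} − x_{i+1}·y_i), indices taken mod 5.
Cross-terms: 64, 20, 119.5, 14.5, 32  ⇒  Σ = 250
Signed area = Σ/2 = 125 (positive ⇒ counter-clockwise traversal).

125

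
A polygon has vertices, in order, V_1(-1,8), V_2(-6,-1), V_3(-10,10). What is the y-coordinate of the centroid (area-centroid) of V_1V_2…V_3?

17/3

Apply the surveyor's formula. First the cross-terms c_i = x_i·y_{i+1} − x_{i+1}·y_i:
  49, -70, -70  ⇒  2A = -91, A = -45.5.
Then Σ (y_i + y_{i+1})·c_i = -1547, so ȳ = -1547 / (6·(-45.5)) = 17/3.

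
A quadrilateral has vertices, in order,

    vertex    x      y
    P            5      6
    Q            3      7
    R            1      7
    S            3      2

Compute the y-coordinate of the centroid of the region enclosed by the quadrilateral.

31/6

Apply the shoelace (surveyor's) formula. First the cross-terms c_i = x_i·y_{i+1} − x_{i+1}·y_i:
  17, 14, -19, 8  ⇒  2A = 20, A = 10.
Then Σ (y_i + y_{i+1})·c_i = 310, so ȳ = 310 / (6·10) = 31/6.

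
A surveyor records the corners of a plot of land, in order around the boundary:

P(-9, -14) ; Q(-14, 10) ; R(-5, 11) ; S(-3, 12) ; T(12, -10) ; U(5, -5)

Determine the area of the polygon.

328

Apply the surveyor's formula: 2A = Σ (x_i·y_{i+1} − x_{i+1}·y_i), indices taken mod 6.
P→Q: (-9)(10) − (-14)(-14) = -286
Q→R: (-14)(11) − (-5)(10) = -104
R→S: (-5)(12) − (-3)(11) = -27
S→T: (-3)(-10) − (12)(12) = -114
T→U: (12)(-5) − (5)(-10) = -10
U→P: (5)(-14) − (-9)(-5) = -115
Σ = -656
Area = |Σ|/2 = 328.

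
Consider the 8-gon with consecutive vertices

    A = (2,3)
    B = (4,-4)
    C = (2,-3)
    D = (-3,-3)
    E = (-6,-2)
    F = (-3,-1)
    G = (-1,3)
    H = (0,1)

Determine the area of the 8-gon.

32

A→B: (2)(-4) − (4)(3) = -20
B→C: (4)(-3) − (2)(-4) = -4
C→D: (2)(-3) − (-3)(-3) = -15
D→E: (-3)(-2) − (-6)(-3) = -12
E→F: (-6)(-1) − (-3)(-2) = 0
F→G: (-3)(3) − (-1)(-1) = -10
G→H: (-1)(1) − (0)(3) = -1
H→A: (0)(3) − (2)(1) = -2
Σ = -64
Area = |Σ|/2 = 32.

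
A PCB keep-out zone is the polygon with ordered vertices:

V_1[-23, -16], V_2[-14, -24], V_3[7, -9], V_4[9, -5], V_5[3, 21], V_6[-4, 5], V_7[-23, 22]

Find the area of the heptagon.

Σ = (328) + (294) + (46) + (204) + (99) + (27) + (874) = 1872
Area = |Σ|/2 = 936.

936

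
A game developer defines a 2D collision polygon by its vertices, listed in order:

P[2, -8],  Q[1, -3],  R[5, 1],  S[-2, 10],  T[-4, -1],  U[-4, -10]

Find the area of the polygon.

Apply the surveyor's formula: 2A = Σ (x_i·y_{i+1} − x_{i+1}·y_i), indices taken mod 6.
Σ = (2) + (16) + (52) + (42) + (36) + (52) = 200
Area = |Σ|/2 = 100.

100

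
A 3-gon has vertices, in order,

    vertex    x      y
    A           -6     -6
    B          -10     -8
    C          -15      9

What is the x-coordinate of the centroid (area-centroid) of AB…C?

Apply the shoelace formula. First the cross-terms c_i = x_i·y_{i+1} − x_{i+1}·y_i:
  -12, -210, 144  ⇒  2A = -78, A = -39.
Then Σ (x_i + x_{i+1})·c_i = 2418, so x̄ = 2418 / (6·(-39)) = -31/3.

-31/3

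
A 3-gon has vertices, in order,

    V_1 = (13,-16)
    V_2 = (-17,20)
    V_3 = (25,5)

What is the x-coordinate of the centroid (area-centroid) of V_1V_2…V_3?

Apply the shoelace formula. First the cross-terms c_i = x_i·y_{i+1} − x_{i+1}·y_i:
  -12, -585, -465  ⇒  2A = -1062, A = -531.
Then Σ (x_i + x_{i+1})·c_i = -22302, so x̄ = -22302 / (6·(-531)) = 7.

7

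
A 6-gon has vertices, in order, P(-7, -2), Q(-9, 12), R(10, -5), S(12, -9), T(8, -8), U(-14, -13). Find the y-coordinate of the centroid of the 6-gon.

Apply the shoelace formula. First the cross-terms c_i = x_i·y_{i+1} − x_{i+1}·y_i:
  -102, -75, -30, -24, -216, -63  ⇒  2A = -510, A = -255.
Then Σ (y_i + y_{i+1})·c_i = 4764, so ȳ = 4764 / (6·(-255)) = -794/255.

-794/255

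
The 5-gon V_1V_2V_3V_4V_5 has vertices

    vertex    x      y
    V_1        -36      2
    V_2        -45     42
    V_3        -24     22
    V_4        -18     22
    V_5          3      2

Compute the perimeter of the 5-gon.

144

|V_1V_2| = √((-9)² + (40)²) = √1681 = 41
|V_2V_3| = √((21)² + (-20)²) = √841 = 29
|V_3V_4| = √((6)² + (0)²) = √36 = 6
|V_4V_5| = √((21)² + (-20)²) = √841 = 29
|V_5V_1| = √((-39)² + (0)²) = √1521 = 39
Perimeter = 41 + 29 + 6 + 29 + 39 = 144.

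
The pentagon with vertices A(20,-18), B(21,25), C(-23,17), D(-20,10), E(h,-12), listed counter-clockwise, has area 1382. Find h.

-13

Write out the shoelace sum; only the two edges meeting at E involve h:
2·Area = [((-20)·(-12) − h·10) + (h·(-18) − 20·(-12))] + 1920
       = -28·h + 2400 = 2764
⇒ h = -13.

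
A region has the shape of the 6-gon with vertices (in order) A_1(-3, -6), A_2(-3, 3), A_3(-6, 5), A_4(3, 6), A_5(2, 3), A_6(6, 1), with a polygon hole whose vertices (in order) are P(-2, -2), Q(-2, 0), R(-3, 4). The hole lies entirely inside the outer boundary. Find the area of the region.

62.5

Outer boundary:
Apply the shoelace formula: 2A = Σ (x_i·y_{i+1} − x_{i+1}·y_i), indices taken mod 6.
Σ = (-27) + (3) + (-51) + (-3) + (-16) + (-33) = -127
Area = |Σ|/2 = 63.5.
Hole:
Σ = (-4) + (-8) + (14) = 2
Area = |Σ|/2 = 1.
Net area = 63.5 − 1 = 62.5.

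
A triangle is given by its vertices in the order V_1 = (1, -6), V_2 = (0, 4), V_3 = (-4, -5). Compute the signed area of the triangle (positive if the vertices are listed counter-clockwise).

24.5

Apply Gauss's area formula: 2A = Σ (x_i·y_{i+1} − x_{i+1}·y_i), indices taken mod 3.
Σ = (4) + (16) + (29) = 49
Signed area = Σ/2 = 24.5 (positive ⇒ counter-clockwise traversal).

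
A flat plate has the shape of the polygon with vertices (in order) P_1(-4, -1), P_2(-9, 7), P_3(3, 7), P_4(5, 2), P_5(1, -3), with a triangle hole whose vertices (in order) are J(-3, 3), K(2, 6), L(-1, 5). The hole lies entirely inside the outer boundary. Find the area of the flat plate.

88

Outer boundary:
Apply the surveyor's formula: 2A = Σ (x_i·y_{i+1} − x_{i+1}·y_i), indices taken mod 5.
P_1→P_2: (-4)(7) − (-9)(-1) = -37
P_2→P_3: (-9)(7) − (3)(7) = -84
P_3→P_4: (3)(2) − (5)(7) = -29
P_4→P_5: (5)(-3) − (1)(2) = -17
P_5→P_1: (1)(-1) − (-4)(-3) = -13
Σ = -180
Area = |Σ|/2 = 90.
Hole:
Apply the shoelace formula: 2A = Σ (x_i·y_{i+1} − x_{i+1}·y_i), indices taken mod 3.
Cross-terms: -24, 16, 12  ⇒  Σ = 4
Area = |Σ|/2 = 2.
Net area = 90 − 2 = 88.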